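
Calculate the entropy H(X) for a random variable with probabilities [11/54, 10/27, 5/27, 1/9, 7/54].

H(X) = -Σ p(x) log₂ p(x)
  -11/54 × log₂(11/54) = 0.4676
  -10/27 × log₂(10/27) = 0.5307
  -5/27 × log₂(5/27) = 0.4505
  -1/9 × log₂(1/9) = 0.3522
  -7/54 × log₂(7/54) = 0.3821
H(X) = 2.1832 bits


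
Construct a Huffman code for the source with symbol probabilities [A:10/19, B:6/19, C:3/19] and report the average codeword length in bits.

Huffman tree construction:
Combine smallest probabilities repeatedly
Resulting codes:
  A: 1 (length 1)
  B: 01 (length 2)
  C: 00 (length 2)
Average length = Σ p(s) × length(s) = 1.4737 bits


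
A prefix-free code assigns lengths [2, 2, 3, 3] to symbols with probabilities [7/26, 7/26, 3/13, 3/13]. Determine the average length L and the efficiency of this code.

Average length L = Σ p_i × l_i = 2.4615 bits
Entropy H = 1.9957 bits
Efficiency η = H/L × 100% = 81.08%


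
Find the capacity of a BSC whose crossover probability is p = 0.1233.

For BSC with error probability p:
C = 1 - H(p) where H(p) is binary entropy
H(0.1233) = -0.1233 × log₂(0.1233) - 0.8767 × log₂(0.8767)
H(p) = 0.5388
C = 1 - 0.5388 = 0.4612 bits/use


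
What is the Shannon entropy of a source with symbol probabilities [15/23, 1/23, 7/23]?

H(X) = -Σ p(x) log₂ p(x)
  -15/23 × log₂(15/23) = 0.4022
  -1/23 × log₂(1/23) = 0.1967
  -7/23 × log₂(7/23) = 0.5223
H(X) = 1.1212 bits


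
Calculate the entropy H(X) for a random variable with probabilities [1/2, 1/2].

H(X) = -Σ p(x) log₂ p(x)
  -1/2 × log₂(1/2) = 0.5000
  -1/2 × log₂(1/2) = 0.5000
H(X) = 1.0000 bits


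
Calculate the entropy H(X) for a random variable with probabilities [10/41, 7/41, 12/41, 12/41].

H(X) = -Σ p(x) log₂ p(x)
  -10/41 × log₂(10/41) = 0.4965
  -7/41 × log₂(7/41) = 0.4354
  -12/41 × log₂(12/41) = 0.5188
  -12/41 × log₂(12/41) = 0.5188
H(X) = 1.9695 bits


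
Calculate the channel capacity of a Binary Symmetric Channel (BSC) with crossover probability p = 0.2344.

For BSC with error probability p:
C = 1 - H(p) where H(p) is binary entropy
H(0.2344) = -0.2344 × log₂(0.2344) - 0.7656 × log₂(0.7656)
H(p) = 0.7856
C = 1 - 0.7856 = 0.2144 bits/use


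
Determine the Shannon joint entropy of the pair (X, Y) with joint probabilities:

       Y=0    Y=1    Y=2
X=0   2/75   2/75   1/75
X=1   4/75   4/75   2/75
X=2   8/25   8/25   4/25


H(X,Y) = -Σ p(x,y) log₂ p(x,y)
  p(0,0)=2/75: -0.0267 × log₂(0.0267) = 0.1394
  p(0,1)=2/75: -0.0267 × log₂(0.0267) = 0.1394
  p(0,2)=1/75: -0.0133 × log₂(0.0133) = 0.0831
  p(1,0)=4/75: -0.0533 × log₂(0.0533) = 0.2255
  p(1,1)=4/75: -0.0533 × log₂(0.0533) = 0.2255
  p(1,2)=2/75: -0.0267 × log₂(0.0267) = 0.1394
  p(2,0)=8/25: -0.3200 × log₂(0.3200) = 0.5260
  p(2,1)=8/25: -0.3200 × log₂(0.3200) = 0.5260
  p(2,2)=4/25: -0.1600 × log₂(0.1600) = 0.4230
H(X,Y) = 2.4275 bits


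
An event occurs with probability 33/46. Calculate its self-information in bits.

Information content I(x) = -log₂(p(x))
I = -log₂(33/46) = -log₂(0.7174)
I = 0.4792 bits


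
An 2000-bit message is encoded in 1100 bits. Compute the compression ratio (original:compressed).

Compression ratio = Original / Compressed
= 2000 / 1100 = 1.82:1


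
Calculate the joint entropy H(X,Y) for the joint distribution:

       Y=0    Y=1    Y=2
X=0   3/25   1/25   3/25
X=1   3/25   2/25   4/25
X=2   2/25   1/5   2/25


H(X,Y) = -Σ p(x,y) log₂ p(x,y)
  p(0,0)=3/25: -0.1200 × log₂(0.1200) = 0.3671
  p(0,1)=1/25: -0.0400 × log₂(0.0400) = 0.1858
  p(0,2)=3/25: -0.1200 × log₂(0.1200) = 0.3671
  p(1,0)=3/25: -0.1200 × log₂(0.1200) = 0.3671
  p(1,1)=2/25: -0.0800 × log₂(0.0800) = 0.2915
  p(1,2)=4/25: -0.1600 × log₂(0.1600) = 0.4230
  p(2,0)=2/25: -0.0800 × log₂(0.0800) = 0.2915
  p(2,1)=1/5: -0.2000 × log₂(0.2000) = 0.4644
  p(2,2)=2/25: -0.0800 × log₂(0.0800) = 0.2915
H(X,Y) = 3.0489 bits


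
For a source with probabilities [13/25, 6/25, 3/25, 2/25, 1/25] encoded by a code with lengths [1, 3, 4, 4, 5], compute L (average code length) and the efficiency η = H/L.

Average length L = Σ p_i × l_i = 2.2400 bits
Entropy H = 1.8290 bits
Efficiency η = H/L × 100% = 81.65%


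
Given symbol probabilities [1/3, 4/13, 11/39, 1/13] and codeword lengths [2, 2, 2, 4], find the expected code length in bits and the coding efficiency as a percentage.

Average length L = Σ p_i × l_i = 2.1538 bits
Entropy H = 1.8512 bits
Efficiency η = H/L × 100% = 85.95%


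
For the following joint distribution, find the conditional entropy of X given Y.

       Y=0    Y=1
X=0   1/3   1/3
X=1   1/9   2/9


H(X|Y) = Σ_y p(y) H(X|Y=y)
  p(Y=0) = 4/9, H(X|Y=0) = 0.8113
  p(Y=1) = 5/9, H(X|Y=1) = 0.9710
H(X|Y) = 0.4444×0.8113 + 0.5556×0.9710 = 0.9000 bits


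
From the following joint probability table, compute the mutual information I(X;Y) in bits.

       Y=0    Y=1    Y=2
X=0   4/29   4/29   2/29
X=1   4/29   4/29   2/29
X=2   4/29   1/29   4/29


H(X) = 1.5832, H(Y) = 1.5632, H(X,Y) = 3.0649
I(X;Y) = H(X) + H(Y) - H(X,Y) = 0.0815 bits


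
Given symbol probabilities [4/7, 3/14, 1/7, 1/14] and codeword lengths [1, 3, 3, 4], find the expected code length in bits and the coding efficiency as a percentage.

Average length L = Σ p_i × l_i = 1.9286 bits
Entropy H = 1.6106 bits
Efficiency η = H/L × 100% = 83.51%


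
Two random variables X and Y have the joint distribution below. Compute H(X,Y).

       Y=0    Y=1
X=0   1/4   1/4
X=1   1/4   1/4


H(X,Y) = -Σ p(x,y) log₂ p(x,y)
  p(0,0)=1/4: -0.2500 × log₂(0.2500) = 0.5000
  p(0,1)=1/4: -0.2500 × log₂(0.2500) = 0.5000
  p(1,0)=1/4: -0.2500 × log₂(0.2500) = 0.5000
  p(1,1)=1/4: -0.2500 × log₂(0.2500) = 0.5000
H(X,Y) = 2.0000 bits


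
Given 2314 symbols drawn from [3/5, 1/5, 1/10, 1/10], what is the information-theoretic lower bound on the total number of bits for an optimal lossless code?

Entropy H = 1.5710 bits/symbol
Minimum bits = H × n = 1.5710 × 2314
= 3635.18 bits


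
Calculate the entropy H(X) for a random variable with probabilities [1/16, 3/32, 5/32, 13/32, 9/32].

H(X) = -Σ p(x) log₂ p(x)
  -1/16 × log₂(1/16) = 0.2500
  -3/32 × log₂(3/32) = 0.3202
  -5/32 × log₂(5/32) = 0.4184
  -13/32 × log₂(13/32) = 0.5279
  -9/32 × log₂(9/32) = 0.5147
H(X) = 2.0313 bits


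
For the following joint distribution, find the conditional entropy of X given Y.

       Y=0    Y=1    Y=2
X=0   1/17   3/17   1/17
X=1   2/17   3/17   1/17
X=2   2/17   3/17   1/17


H(X|Y) = Σ_y p(y) H(X|Y=y)
  p(Y=0) = 5/17, H(X|Y=0) = 1.5219
  p(Y=1) = 9/17, H(X|Y=1) = 1.5850
  p(Y=2) = 3/17, H(X|Y=2) = 1.5850
H(X|Y) = 0.2941×1.5219 + 0.5294×1.5850 + 0.1765×1.5850 = 1.5664 bits


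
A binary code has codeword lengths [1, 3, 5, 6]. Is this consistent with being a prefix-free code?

Kraft inequality: Σ 2^(-l_i) ≤ 1 for prefix-free code
Calculating: 2^(-1) + 2^(-3) + 2^(-5) + 2^(-6)
= 0.5 + 0.125 + 0.03125 + 0.015625
= 0.6719
Since 0.6719 ≤ 1, prefix-free code exists


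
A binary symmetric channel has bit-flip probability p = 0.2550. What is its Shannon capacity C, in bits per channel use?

For BSC with error probability p:
C = 1 - H(p) where H(p) is binary entropy
H(0.2550) = -0.2550 × log₂(0.2550) - 0.7450 × log₂(0.7450)
H(p) = 0.8191
C = 1 - 0.8191 = 0.1809 bits/use


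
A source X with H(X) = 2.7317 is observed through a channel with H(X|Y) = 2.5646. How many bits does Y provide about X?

I(X;Y) = H(X) - H(X|Y)
I(X;Y) = 2.7317 - 2.5646 = 0.1671 bits


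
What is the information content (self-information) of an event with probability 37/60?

Information content I(x) = -log₂(p(x))
I = -log₂(37/60) = -log₂(0.6167)
I = 0.6974 bits


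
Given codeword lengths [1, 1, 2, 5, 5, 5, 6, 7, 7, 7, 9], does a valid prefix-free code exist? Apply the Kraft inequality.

Kraft inequality: Σ 2^(-l_i) ≤ 1 for prefix-free code
Calculating: 2^(-1) + 2^(-1) + 2^(-2) + 2^(-5) + 2^(-5) + 2^(-5) + 2^(-6) + 2^(-7) + 2^(-7) + 2^(-7) + 2^(-9)
= 0.5 + 0.5 + 0.25 + 0.03125 + 0.03125 + 0.03125 + 0.015625 + 0.0078125 + 0.0078125 + 0.0078125 + 0.001953125
= 1.3848
Since 1.3848 > 1, prefix-free code does not exist


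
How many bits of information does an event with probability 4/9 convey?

Information content I(x) = -log₂(p(x))
I = -log₂(4/9) = -log₂(0.4444)
I = 1.1699 bits


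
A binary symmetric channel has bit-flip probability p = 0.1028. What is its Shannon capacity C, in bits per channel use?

For BSC with error probability p:
C = 1 - H(p) where H(p) is binary entropy
H(0.1028) = -0.1028 × log₂(0.1028) - 0.8972 × log₂(0.8972)
H(p) = 0.4778
C = 1 - 0.4778 = 0.5222 bits/use


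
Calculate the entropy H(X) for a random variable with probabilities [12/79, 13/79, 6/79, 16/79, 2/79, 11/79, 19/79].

H(X) = -Σ p(x) log₂ p(x)
  -12/79 × log₂(12/79) = 0.4130
  -13/79 × log₂(13/79) = 0.4284
  -6/79 × log₂(6/79) = 0.2824
  -16/79 × log₂(16/79) = 0.4666
  -2/79 × log₂(2/79) = 0.1343
  -11/79 × log₂(11/79) = 0.3960
  -19/79 × log₂(19/79) = 0.4944
H(X) = 2.6152 bits


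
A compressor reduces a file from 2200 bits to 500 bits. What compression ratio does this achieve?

Compression ratio = Original / Compressed
= 2200 / 500 = 4.40:1


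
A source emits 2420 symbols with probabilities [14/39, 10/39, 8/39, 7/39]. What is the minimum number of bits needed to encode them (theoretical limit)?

Entropy H = 1.9476 bits/symbol
Minimum bits = H × n = 1.9476 × 2420
= 4713.23 bits


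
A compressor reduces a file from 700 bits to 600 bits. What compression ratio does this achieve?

Compression ratio = Original / Compressed
= 700 / 600 = 1.17:1


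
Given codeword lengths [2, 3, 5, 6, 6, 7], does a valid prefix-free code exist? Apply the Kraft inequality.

Kraft inequality: Σ 2^(-l_i) ≤ 1 for prefix-free code
Calculating: 2^(-2) + 2^(-3) + 2^(-5) + 2^(-6) + 2^(-6) + 2^(-7)
= 0.25 + 0.125 + 0.03125 + 0.015625 + 0.015625 + 0.0078125
= 0.4453
Since 0.4453 ≤ 1, prefix-free code exists


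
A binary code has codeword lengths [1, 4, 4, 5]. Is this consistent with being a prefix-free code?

Kraft inequality: Σ 2^(-l_i) ≤ 1 for prefix-free code
Calculating: 2^(-1) + 2^(-4) + 2^(-4) + 2^(-5)
= 0.5 + 0.0625 + 0.0625 + 0.03125
= 0.6562
Since 0.6562 ≤ 1, prefix-free code exists


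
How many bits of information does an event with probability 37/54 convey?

Information content I(x) = -log₂(p(x))
I = -log₂(37/54) = -log₂(0.6852)
I = 0.5454 bits


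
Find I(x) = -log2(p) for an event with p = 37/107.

Information content I(x) = -log₂(p(x))
I = -log₂(37/107) = -log₂(0.3458)
I = 1.5320 bits


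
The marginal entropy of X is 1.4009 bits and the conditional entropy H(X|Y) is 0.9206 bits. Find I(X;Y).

I(X;Y) = H(X) - H(X|Y)
I(X;Y) = 1.4009 - 0.9206 = 0.4803 bits


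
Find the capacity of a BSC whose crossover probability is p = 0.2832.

For BSC with error probability p:
C = 1 - H(p) where H(p) is binary entropy
H(0.2832) = -0.2832 × log₂(0.2832) - 0.7168 × log₂(0.7168)
H(p) = 0.8598
C = 1 - 0.8598 = 0.1402 bits/use


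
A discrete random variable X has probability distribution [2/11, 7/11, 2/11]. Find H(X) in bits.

H(X) = -Σ p(x) log₂ p(x)
  -2/11 × log₂(2/11) = 0.4472
  -7/11 × log₂(7/11) = 0.4150
  -2/11 × log₂(2/11) = 0.4472
H(X) = 1.3093 bits


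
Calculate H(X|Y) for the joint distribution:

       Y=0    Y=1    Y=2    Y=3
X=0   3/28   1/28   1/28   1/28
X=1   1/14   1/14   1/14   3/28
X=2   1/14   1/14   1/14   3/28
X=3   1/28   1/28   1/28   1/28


H(X|Y) = Σ_y p(y) H(X|Y=y)
  p(Y=0) = 2/7, H(X|Y=0) = 1.9056
  p(Y=1) = 3/14, H(X|Y=1) = 1.9183
  p(Y=2) = 3/14, H(X|Y=2) = 1.9183
  p(Y=3) = 2/7, H(X|Y=3) = 1.8113
H(X|Y) = 0.2857×1.9056 + 0.2143×1.9183 + 0.2143×1.9183 + 0.2857×1.8113 = 1.8841 bits


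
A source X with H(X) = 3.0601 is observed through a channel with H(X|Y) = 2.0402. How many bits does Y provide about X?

I(X;Y) = H(X) - H(X|Y)
I(X;Y) = 3.0601 - 2.0402 = 1.0199 bits


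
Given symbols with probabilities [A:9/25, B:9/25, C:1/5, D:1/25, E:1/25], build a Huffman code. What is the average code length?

Huffman tree construction:
Combine smallest probabilities repeatedly
Resulting codes:
  A: 11 (length 2)
  B: 0 (length 1)
  C: 101 (length 3)
  D: 1000 (length 4)
  E: 1001 (length 4)
Average length = Σ p(s) × length(s) = 2.0000 bits


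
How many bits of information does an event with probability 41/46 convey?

Information content I(x) = -log₂(p(x))
I = -log₂(41/46) = -log₂(0.8913)
I = 0.1660 bits


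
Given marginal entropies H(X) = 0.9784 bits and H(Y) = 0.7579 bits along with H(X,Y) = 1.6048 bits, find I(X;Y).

I(X;Y) = H(X) + H(Y) - H(X,Y)
I(X;Y) = 0.9784 + 0.7579 - 1.6048 = 0.1315 bits


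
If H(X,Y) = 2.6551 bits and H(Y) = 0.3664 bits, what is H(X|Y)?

Chain rule: H(X,Y) = H(X|Y) + H(Y)
H(X|Y) = H(X,Y) - H(Y) = 2.6551 - 0.3664 = 2.2887 bits


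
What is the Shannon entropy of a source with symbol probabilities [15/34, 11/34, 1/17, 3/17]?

H(X) = -Σ p(x) log₂ p(x)
  -15/34 × log₂(15/34) = 0.5208
  -11/34 × log₂(11/34) = 0.5267
  -1/17 × log₂(1/17) = 0.2404
  -3/17 × log₂(3/17) = 0.4416
H(X) = 1.7296 bits


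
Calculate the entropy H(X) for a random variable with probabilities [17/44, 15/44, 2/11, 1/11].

H(X) = -Σ p(x) log₂ p(x)
  -17/44 × log₂(17/44) = 0.5301
  -15/44 × log₂(15/44) = 0.5293
  -2/11 × log₂(2/11) = 0.4472
  -1/11 × log₂(1/11) = 0.3145
H(X) = 1.8210 bits


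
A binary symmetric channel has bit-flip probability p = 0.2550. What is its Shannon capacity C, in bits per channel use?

For BSC with error probability p:
C = 1 - H(p) where H(p) is binary entropy
H(0.2550) = -0.2550 × log₂(0.2550) - 0.7450 × log₂(0.7450)
H(p) = 0.8191
C = 1 - 0.8191 = 0.1809 bits/use


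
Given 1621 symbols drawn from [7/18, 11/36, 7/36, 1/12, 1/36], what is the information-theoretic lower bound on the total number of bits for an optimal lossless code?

Entropy H = 1.9543 bits/symbol
Minimum bits = H × n = 1.9543 × 1621
= 3167.89 bits


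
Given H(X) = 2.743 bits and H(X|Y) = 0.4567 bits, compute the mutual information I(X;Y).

I(X;Y) = H(X) - H(X|Y)
I(X;Y) = 2.743 - 0.4567 = 2.2863 bits


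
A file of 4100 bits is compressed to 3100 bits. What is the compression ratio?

Compression ratio = Original / Compressed
= 4100 / 3100 = 1.32:1


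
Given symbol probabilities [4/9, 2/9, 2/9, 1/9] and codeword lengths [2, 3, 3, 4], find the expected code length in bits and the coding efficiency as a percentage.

Average length L = Σ p_i × l_i = 2.6667 bits
Entropy H = 1.8366 bits
Efficiency η = H/L × 100% = 68.87%


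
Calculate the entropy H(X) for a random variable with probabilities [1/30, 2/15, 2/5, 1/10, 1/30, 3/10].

H(X) = -Σ p(x) log₂ p(x)
  -1/30 × log₂(1/30) = 0.1636
  -2/15 × log₂(2/15) = 0.3876
  -2/5 × log₂(2/5) = 0.5288
  -1/10 × log₂(1/10) = 0.3322
  -1/30 × log₂(1/30) = 0.1636
  -3/10 × log₂(3/10) = 0.5211
H(X) = 2.0968 bits


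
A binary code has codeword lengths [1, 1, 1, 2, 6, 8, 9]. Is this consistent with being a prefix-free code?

Kraft inequality: Σ 2^(-l_i) ≤ 1 for prefix-free code
Calculating: 2^(-1) + 2^(-1) + 2^(-1) + 2^(-2) + 2^(-6) + 2^(-8) + 2^(-9)
= 0.5 + 0.5 + 0.5 + 0.25 + 0.015625 + 0.00390625 + 0.001953125
= 1.7715
Since 1.7715 > 1, prefix-free code does not exist


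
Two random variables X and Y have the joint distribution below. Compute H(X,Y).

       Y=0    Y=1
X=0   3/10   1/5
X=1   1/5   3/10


H(X,Y) = -Σ p(x,y) log₂ p(x,y)
  p(0,0)=3/10: -0.3000 × log₂(0.3000) = 0.5211
  p(0,1)=1/5: -0.2000 × log₂(0.2000) = 0.4644
  p(1,0)=1/5: -0.2000 × log₂(0.2000) = 0.4644
  p(1,1)=3/10: -0.3000 × log₂(0.3000) = 0.5211
H(X,Y) = 1.9710 bits


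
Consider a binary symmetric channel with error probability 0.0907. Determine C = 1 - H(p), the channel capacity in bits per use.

For BSC with error probability p:
C = 1 - H(p) where H(p) is binary entropy
H(0.0907) = -0.0907 × log₂(0.0907) - 0.9093 × log₂(0.9093)
H(p) = 0.4388
C = 1 - 0.4388 = 0.5612 bits/use


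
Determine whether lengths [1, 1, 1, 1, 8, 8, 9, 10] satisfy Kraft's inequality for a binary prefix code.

Kraft inequality: Σ 2^(-l_i) ≤ 1 for prefix-free code
Calculating: 2^(-1) + 2^(-1) + 2^(-1) + 2^(-1) + 2^(-8) + 2^(-8) + 2^(-9) + 2^(-10)
= 0.5 + 0.5 + 0.5 + 0.5 + 0.00390625 + 0.00390625 + 0.001953125 + 0.0009765625
= 2.0107
Since 2.0107 > 1, prefix-free code does not exist


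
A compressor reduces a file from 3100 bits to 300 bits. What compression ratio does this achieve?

Compression ratio = Original / Compressed
= 3100 / 300 = 10.33:1


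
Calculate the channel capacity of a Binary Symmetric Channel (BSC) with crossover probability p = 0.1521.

For BSC with error probability p:
C = 1 - H(p) where H(p) is binary entropy
H(0.1521) = -0.1521 × log₂(0.1521) - 0.8479 × log₂(0.8479)
H(p) = 0.6151
C = 1 - 0.6151 = 0.3849 bits/use


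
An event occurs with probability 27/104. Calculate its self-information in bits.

Information content I(x) = -log₂(p(x))
I = -log₂(27/104) = -log₂(0.2596)
I = 1.9456 bits


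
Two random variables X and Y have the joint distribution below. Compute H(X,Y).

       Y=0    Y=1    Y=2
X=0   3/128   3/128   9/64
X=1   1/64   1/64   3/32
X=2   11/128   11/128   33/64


H(X,Y) = -Σ p(x,y) log₂ p(x,y)
  p(0,0)=3/128: -0.0234 × log₂(0.0234) = 0.1269
  p(0,1)=3/128: -0.0234 × log₂(0.0234) = 0.1269
  p(0,2)=9/64: -0.1406 × log₂(0.1406) = 0.3980
  p(1,0)=1/64: -0.0156 × log₂(0.0156) = 0.0938
  p(1,1)=1/64: -0.0156 × log₂(0.0156) = 0.0938
  p(1,2)=3/32: -0.0938 × log₂(0.0938) = 0.3202
  p(2,0)=11/128: -0.0859 × log₂(0.0859) = 0.3043
  p(2,1)=11/128: -0.0859 × log₂(0.0859) = 0.3043
  p(2,2)=33/64: -0.5156 × log₂(0.5156) = 0.4927
H(X,Y) = 2.2607 bits


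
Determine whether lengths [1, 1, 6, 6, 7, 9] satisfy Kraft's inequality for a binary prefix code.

Kraft inequality: Σ 2^(-l_i) ≤ 1 for prefix-free code
Calculating: 2^(-1) + 2^(-1) + 2^(-6) + 2^(-6) + 2^(-7) + 2^(-9)
= 0.5 + 0.5 + 0.015625 + 0.015625 + 0.0078125 + 0.001953125
= 1.0410
Since 1.0410 > 1, prefix-free code does not exist


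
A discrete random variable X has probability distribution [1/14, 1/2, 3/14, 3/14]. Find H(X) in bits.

H(X) = -Σ p(x) log₂ p(x)
  -1/14 × log₂(1/14) = 0.2720
  -1/2 × log₂(1/2) = 0.5000
  -3/14 × log₂(3/14) = 0.4762
  -3/14 × log₂(3/14) = 0.4762
H(X) = 1.7244 bits


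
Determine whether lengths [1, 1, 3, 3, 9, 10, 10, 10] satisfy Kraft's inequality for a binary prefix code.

Kraft inequality: Σ 2^(-l_i) ≤ 1 for prefix-free code
Calculating: 2^(-1) + 2^(-1) + 2^(-3) + 2^(-3) + 2^(-9) + 2^(-10) + 2^(-10) + 2^(-10)
= 0.5 + 0.5 + 0.125 + 0.125 + 0.001953125 + 0.0009765625 + 0.0009765625 + 0.0009765625
= 1.2549
Since 1.2549 > 1, prefix-free code does not exist


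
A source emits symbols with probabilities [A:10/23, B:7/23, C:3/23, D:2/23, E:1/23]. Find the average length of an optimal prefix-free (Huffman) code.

Huffman tree construction:
Combine smallest probabilities repeatedly
Resulting codes:
  A: 0 (length 1)
  B: 11 (length 2)
  C: 100 (length 3)
  D: 1011 (length 4)
  E: 1010 (length 4)
Average length = Σ p(s) × length(s) = 1.9565 bits


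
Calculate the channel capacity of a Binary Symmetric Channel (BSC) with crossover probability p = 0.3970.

For BSC with error probability p:
C = 1 - H(p) where H(p) is binary entropy
H(0.3970) = -0.3970 × log₂(0.3970) - 0.6030 × log₂(0.6030)
H(p) = 0.9692
C = 1 - 0.9692 = 0.0308 bits/use


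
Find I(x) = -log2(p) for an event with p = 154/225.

Information content I(x) = -log₂(p(x))
I = -log₂(154/225) = -log₂(0.6844)
I = 0.5470 bits


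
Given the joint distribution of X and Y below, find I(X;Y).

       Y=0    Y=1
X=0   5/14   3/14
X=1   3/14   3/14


H(X) = 0.9852, H(Y) = 0.9852, H(X,Y) = 1.9592
I(X;Y) = H(X) + H(Y) - H(X,Y) = 0.0113 bits


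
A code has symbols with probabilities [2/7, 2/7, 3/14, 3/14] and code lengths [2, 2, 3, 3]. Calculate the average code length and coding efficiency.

Average length L = Σ p_i × l_i = 2.4286 bits
Entropy H = 1.9852 bits
Efficiency η = H/L × 100% = 81.74%


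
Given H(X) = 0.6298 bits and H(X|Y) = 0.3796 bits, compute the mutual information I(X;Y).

I(X;Y) = H(X) - H(X|Y)
I(X;Y) = 0.6298 - 0.3796 = 0.2502 bits


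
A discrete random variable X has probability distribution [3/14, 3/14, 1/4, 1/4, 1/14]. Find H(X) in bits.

H(X) = -Σ p(x) log₂ p(x)
  -3/14 × log₂(3/14) = 0.4762
  -3/14 × log₂(3/14) = 0.4762
  -1/4 × log₂(1/4) = 0.5000
  -1/4 × log₂(1/4) = 0.5000
  -1/14 × log₂(1/14) = 0.2720
H(X) = 2.2244 bits


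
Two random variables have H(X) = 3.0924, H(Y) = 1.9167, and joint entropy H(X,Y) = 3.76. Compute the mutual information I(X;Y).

I(X;Y) = H(X) + H(Y) - H(X,Y)
I(X;Y) = 3.0924 + 1.9167 - 3.76 = 1.2491 bits


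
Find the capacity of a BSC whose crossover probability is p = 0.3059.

For BSC with error probability p:
C = 1 - H(p) where H(p) is binary entropy
H(0.3059) = -0.3059 × log₂(0.3059) - 0.6941 × log₂(0.6941)
H(p) = 0.8884
C = 1 - 0.8884 = 0.1116 bits/use


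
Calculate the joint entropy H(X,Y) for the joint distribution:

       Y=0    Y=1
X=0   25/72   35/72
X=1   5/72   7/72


H(X,Y) = -Σ p(x,y) log₂ p(x,y)
  p(0,0)=25/72: -0.3472 × log₂(0.3472) = 0.5299
  p(0,1)=35/72: -0.4861 × log₂(0.4861) = 0.5059
  p(1,0)=5/72: -0.0694 × log₂(0.0694) = 0.2672
  p(1,1)=7/72: -0.0972 × log₂(0.0972) = 0.3269
H(X,Y) = 1.6299 bits


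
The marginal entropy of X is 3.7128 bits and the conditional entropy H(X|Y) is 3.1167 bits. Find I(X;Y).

I(X;Y) = H(X) - H(X|Y)
I(X;Y) = 3.7128 - 3.1167 = 0.5961 bits


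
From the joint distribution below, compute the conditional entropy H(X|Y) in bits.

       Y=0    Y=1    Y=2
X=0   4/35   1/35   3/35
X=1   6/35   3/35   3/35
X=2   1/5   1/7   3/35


H(X|Y) = Σ_y p(y) H(X|Y=y)
  p(Y=0) = 17/35, H(X|Y=0) = 1.5486
  p(Y=1) = 9/35, H(X|Y=1) = 1.3516
  p(Y=2) = 9/35, H(X|Y=2) = 1.5850
H(X|Y) = 0.4857×1.5486 + 0.2571×1.3516 + 0.2571×1.5850 = 1.5073 bits


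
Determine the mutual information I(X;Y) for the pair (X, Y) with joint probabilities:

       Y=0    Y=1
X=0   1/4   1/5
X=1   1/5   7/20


H(X) = 0.9928, H(Y) = 0.9928, H(X,Y) = 1.9589
I(X;Y) = H(X) + H(Y) - H(X,Y) = 0.0267 bits


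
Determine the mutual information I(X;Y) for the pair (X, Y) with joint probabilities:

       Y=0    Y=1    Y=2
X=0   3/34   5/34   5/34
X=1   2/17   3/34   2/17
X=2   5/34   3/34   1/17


H(X) = 1.5763, H(Y) = 1.5837, H(X,Y) = 3.1141
I(X;Y) = H(X) + H(Y) - H(X,Y) = 0.0459 bits


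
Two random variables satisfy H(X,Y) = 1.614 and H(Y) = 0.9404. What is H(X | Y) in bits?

Chain rule: H(X,Y) = H(X|Y) + H(Y)
H(X|Y) = H(X,Y) - H(Y) = 1.614 - 0.9404 = 0.6736 bits


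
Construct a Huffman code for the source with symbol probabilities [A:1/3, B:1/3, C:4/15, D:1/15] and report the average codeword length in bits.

Huffman tree construction:
Combine smallest probabilities repeatedly
Resulting codes:
  A: 10 (length 2)
  B: 11 (length 2)
  C: 01 (length 2)
  D: 00 (length 2)
Average length = Σ p(s) × length(s) = 2.0000 bits


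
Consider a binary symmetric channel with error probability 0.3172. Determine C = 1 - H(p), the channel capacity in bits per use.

For BSC with error probability p:
C = 1 - H(p) where H(p) is binary entropy
H(0.3172) = -0.3172 × log₂(0.3172) - 0.6828 × log₂(0.6828)
H(p) = 0.9013
C = 1 - 0.9013 = 0.0987 bits/use


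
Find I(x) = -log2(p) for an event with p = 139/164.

Information content I(x) = -log₂(p(x))
I = -log₂(139/164) = -log₂(0.8476)
I = 0.2386 bits


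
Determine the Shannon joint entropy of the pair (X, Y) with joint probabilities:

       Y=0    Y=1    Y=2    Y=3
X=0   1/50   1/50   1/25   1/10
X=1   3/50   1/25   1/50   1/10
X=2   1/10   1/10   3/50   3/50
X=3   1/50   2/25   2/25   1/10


H(X,Y) = -Σ p(x,y) log₂ p(x,y)
  p(0,0)=1/50: -0.0200 × log₂(0.0200) = 0.1129
  p(0,1)=1/50: -0.0200 × log₂(0.0200) = 0.1129
  p(0,2)=1/25: -0.0400 × log₂(0.0400) = 0.1858
  p(0,3)=1/10: -0.1000 × log₂(0.1000) = 0.3322
  p(1,0)=3/50: -0.0600 × log₂(0.0600) = 0.2435
  p(1,1)=1/25: -0.0400 × log₂(0.0400) = 0.1858
  p(1,2)=1/50: -0.0200 × log₂(0.0200) = 0.1129
  p(1,3)=1/10: -0.1000 × log₂(0.1000) = 0.3322
  p(2,0)=1/10: -0.1000 × log₂(0.1000) = 0.3322
  p(2,1)=1/10: -0.1000 × log₂(0.1000) = 0.3322
  p(2,2)=3/50: -0.0600 × log₂(0.0600) = 0.2435
  p(2,3)=3/50: -0.0600 × log₂(0.0600) = 0.2435
  p(3,0)=1/50: -0.0200 × log₂(0.0200) = 0.1129
  p(3,1)=2/25: -0.0800 × log₂(0.0800) = 0.2915
  p(3,2)=2/25: -0.0800 × log₂(0.0800) = 0.2915
  p(3,3)=1/10: -0.1000 × log₂(0.1000) = 0.3322
H(X,Y) = 3.7976 bits


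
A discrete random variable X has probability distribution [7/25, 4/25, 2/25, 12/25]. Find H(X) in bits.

H(X) = -Σ p(x) log₂ p(x)
  -7/25 × log₂(7/25) = 0.5142
  -4/25 × log₂(4/25) = 0.4230
  -2/25 × log₂(2/25) = 0.2915
  -12/25 × log₂(12/25) = 0.5083
H(X) = 1.7370 bits


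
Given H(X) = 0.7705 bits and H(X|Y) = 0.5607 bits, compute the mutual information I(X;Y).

I(X;Y) = H(X) - H(X|Y)
I(X;Y) = 0.7705 - 0.5607 = 0.2098 bits


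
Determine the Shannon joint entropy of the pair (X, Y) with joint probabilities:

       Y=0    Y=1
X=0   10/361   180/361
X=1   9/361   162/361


H(X,Y) = -Σ p(x,y) log₂ p(x,y)
  p(0,0)=10/361: -0.0277 × log₂(0.0277) = 0.1433
  p(0,1)=180/361: -0.4986 × log₂(0.4986) = 0.5006
  p(1,0)=9/361: -0.0249 × log₂(0.0249) = 0.1328
  p(1,1)=162/361: -0.4488 × log₂(0.4488) = 0.5188
H(X,Y) = 1.2955 bits


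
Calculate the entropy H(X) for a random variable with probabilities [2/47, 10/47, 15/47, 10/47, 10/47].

H(X) = -Σ p(x) log₂ p(x)
  -2/47 × log₂(2/47) = 0.1938
  -10/47 × log₂(10/47) = 0.4750
  -15/47 × log₂(15/47) = 0.5259
  -10/47 × log₂(10/47) = 0.4750
  -10/47 × log₂(10/47) = 0.4750
H(X) = 2.1448 bits


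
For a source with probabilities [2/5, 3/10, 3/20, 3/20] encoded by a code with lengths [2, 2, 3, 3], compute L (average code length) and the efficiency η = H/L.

Average length L = Σ p_i × l_i = 2.3000 bits
Entropy H = 1.8710 bits
Efficiency η = H/L × 100% = 81.35%


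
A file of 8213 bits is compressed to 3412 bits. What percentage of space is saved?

Space savings = (1 - Compressed/Original) × 100%
= (1 - 3412/8213) × 100%
= 58.46%


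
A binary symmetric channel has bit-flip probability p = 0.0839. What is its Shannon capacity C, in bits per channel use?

For BSC with error probability p:
C = 1 - H(p) where H(p) is binary entropy
H(0.0839) = -0.0839 × log₂(0.0839) - 0.9161 × log₂(0.9161)
H(p) = 0.4158
C = 1 - 0.4158 = 0.5842 bits/use


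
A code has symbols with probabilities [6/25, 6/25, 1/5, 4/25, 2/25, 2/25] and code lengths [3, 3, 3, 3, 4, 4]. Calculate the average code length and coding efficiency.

Average length L = Σ p_i × l_i = 3.1600 bits
Entropy H = 2.4587 bits
Efficiency η = H/L × 100% = 77.81%


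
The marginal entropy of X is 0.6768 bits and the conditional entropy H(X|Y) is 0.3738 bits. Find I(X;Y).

I(X;Y) = H(X) - H(X|Y)
I(X;Y) = 0.6768 - 0.3738 = 0.303 bits


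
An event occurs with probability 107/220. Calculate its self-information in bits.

Information content I(x) = -log₂(p(x))
I = -log₂(107/220) = -log₂(0.4864)
I = 1.0399 bits


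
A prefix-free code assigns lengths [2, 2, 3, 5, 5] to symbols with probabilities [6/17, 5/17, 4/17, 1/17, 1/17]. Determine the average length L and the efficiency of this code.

Average length L = Σ p_i × l_i = 2.5882 bits
Entropy H = 2.0216 bits
Efficiency η = H/L × 100% = 78.11%


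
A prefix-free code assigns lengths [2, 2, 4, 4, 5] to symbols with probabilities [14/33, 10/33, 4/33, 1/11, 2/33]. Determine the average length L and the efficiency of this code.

Average length L = Σ p_i × l_i = 2.6061 bits
Entropy H = 1.9754 bits
Efficiency η = H/L × 100% = 75.80%


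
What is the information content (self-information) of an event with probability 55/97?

Information content I(x) = -log₂(p(x))
I = -log₂(55/97) = -log₂(0.5670)
I = 0.8186 bits


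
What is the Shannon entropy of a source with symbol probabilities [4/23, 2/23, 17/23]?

H(X) = -Σ p(x) log₂ p(x)
  -4/23 × log₂(4/23) = 0.4389
  -2/23 × log₂(2/23) = 0.3064
  -17/23 × log₂(17/23) = 0.3223
H(X) = 1.0676 bits


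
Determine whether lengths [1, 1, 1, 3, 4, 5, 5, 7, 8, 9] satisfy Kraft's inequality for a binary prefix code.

Kraft inequality: Σ 2^(-l_i) ≤ 1 for prefix-free code
Calculating: 2^(-1) + 2^(-1) + 2^(-1) + 2^(-3) + 2^(-4) + 2^(-5) + 2^(-5) + 2^(-7) + 2^(-8) + 2^(-9)
= 0.5 + 0.5 + 0.5 + 0.125 + 0.0625 + 0.03125 + 0.03125 + 0.0078125 + 0.00390625 + 0.001953125
= 1.7637
Since 1.7637 > 1, prefix-free code does not exist


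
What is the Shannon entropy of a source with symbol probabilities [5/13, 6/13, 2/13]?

H(X) = -Σ p(x) log₂ p(x)
  -5/13 × log₂(5/13) = 0.5302
  -6/13 × log₂(6/13) = 0.5148
  -2/13 × log₂(2/13) = 0.4155
H(X) = 1.4605 bits


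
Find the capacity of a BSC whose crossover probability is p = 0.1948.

For BSC with error probability p:
C = 1 - H(p) where H(p) is binary entropy
H(0.1948) = -0.1948 × log₂(0.1948) - 0.8052 × log₂(0.8052)
H(p) = 0.7114
C = 1 - 0.7114 = 0.2886 bits/use


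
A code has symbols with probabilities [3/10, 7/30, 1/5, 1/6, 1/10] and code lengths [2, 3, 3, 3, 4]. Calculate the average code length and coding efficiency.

Average length L = Σ p_i × l_i = 2.8000 bits
Entropy H = 2.2384 bits
Efficiency η = H/L × 100% = 79.94%


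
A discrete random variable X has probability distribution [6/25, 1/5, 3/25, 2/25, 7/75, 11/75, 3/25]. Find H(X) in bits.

H(X) = -Σ p(x) log₂ p(x)
  -6/25 × log₂(6/25) = 0.4941
  -1/5 × log₂(1/5) = 0.4644
  -3/25 × log₂(3/25) = 0.3671
  -2/25 × log₂(2/25) = 0.2915
  -7/75 × log₂(7/75) = 0.3193
  -11/75 × log₂(11/75) = 0.4062
  -3/25 × log₂(3/25) = 0.3671
H(X) = 2.7097 bits


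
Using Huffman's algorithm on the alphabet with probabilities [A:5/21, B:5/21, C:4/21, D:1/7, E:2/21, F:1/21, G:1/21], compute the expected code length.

Huffman tree construction:
Combine smallest probabilities repeatedly
Resulting codes:
  A: 01 (length 2)
  B: 10 (length 2)
  C: 111 (length 3)
  D: 110 (length 3)
  E: 000 (length 3)
  F: 0010 (length 4)
  G: 0011 (length 4)
Average length = Σ p(s) × length(s) = 2.6190 bits


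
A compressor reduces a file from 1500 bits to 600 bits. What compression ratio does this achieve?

Compression ratio = Original / Compressed
= 1500 / 600 = 2.50:1


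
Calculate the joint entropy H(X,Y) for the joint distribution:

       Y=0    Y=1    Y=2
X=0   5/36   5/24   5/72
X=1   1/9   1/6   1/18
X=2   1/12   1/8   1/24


H(X,Y) = -Σ p(x,y) log₂ p(x,y)
  p(0,0)=5/36: -0.1389 × log₂(0.1389) = 0.3956
  p(0,1)=5/24: -0.2083 × log₂(0.2083) = 0.4715
  p(0,2)=5/72: -0.0694 × log₂(0.0694) = 0.2672
  p(1,0)=1/9: -0.1111 × log₂(0.1111) = 0.3522
  p(1,1)=1/6: -0.1667 × log₂(0.1667) = 0.4308
  p(1,2)=1/18: -0.0556 × log₂(0.0556) = 0.2317
  p(2,0)=1/12: -0.0833 × log₂(0.0833) = 0.2987
  p(2,1)=1/8: -0.1250 × log₂(0.1250) = 0.3750
  p(2,2)=1/24: -0.0417 × log₂(0.0417) = 0.1910
H(X,Y) = 3.0137 bits


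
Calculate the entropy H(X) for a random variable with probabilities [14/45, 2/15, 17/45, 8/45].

H(X) = -Σ p(x) log₂ p(x)
  -14/45 × log₂(14/45) = 0.5241
  -2/15 × log₂(2/15) = 0.3876
  -17/45 × log₂(17/45) = 0.5305
  -8/45 × log₂(8/45) = 0.4430
H(X) = 1.8852 bits


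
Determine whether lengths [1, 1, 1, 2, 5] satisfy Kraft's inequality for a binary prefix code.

Kraft inequality: Σ 2^(-l_i) ≤ 1 for prefix-free code
Calculating: 2^(-1) + 2^(-1) + 2^(-1) + 2^(-2) + 2^(-5)
= 0.5 + 0.5 + 0.5 + 0.25 + 0.03125
= 1.7812
Since 1.7812 > 1, prefix-free code does not exist


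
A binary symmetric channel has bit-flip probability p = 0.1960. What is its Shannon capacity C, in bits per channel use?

For BSC with error probability p:
C = 1 - H(p) where H(p) is binary entropy
H(0.1960) = -0.1960 × log₂(0.1960) - 0.8040 × log₂(0.8040)
H(p) = 0.7139
C = 1 - 0.7139 = 0.2861 bits/use


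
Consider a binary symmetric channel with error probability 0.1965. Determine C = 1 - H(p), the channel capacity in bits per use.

For BSC with error probability p:
C = 1 - H(p) where H(p) is binary entropy
H(0.1965) = -0.1965 × log₂(0.1965) - 0.8035 × log₂(0.8035)
H(p) = 0.7149
C = 1 - 0.7149 = 0.2851 bits/use


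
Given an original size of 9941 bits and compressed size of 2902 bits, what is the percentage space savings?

Space savings = (1 - Compressed/Original) × 100%
= (1 - 2902/9941) × 100%
= 70.81%


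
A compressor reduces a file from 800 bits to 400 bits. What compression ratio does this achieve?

Compression ratio = Original / Compressed
= 800 / 400 = 2.00:1


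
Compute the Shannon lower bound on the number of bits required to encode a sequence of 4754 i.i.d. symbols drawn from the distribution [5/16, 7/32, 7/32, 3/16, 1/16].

Entropy H = 2.1865 bits/symbol
Minimum bits = H × n = 2.1865 × 4754
= 10394.62 bits


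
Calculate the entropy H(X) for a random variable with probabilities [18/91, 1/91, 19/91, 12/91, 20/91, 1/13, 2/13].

H(X) = -Σ p(x) log₂ p(x)
  -18/91 × log₂(18/91) = 0.4624
  -1/91 × log₂(1/91) = 0.0715
  -19/91 × log₂(19/91) = 0.4718
  -12/91 × log₂(12/91) = 0.3854
  -20/91 × log₂(20/91) = 0.4804
  -1/13 × log₂(1/13) = 0.2846
  -2/13 × log₂(2/13) = 0.4155
H(X) = 2.5717 bits


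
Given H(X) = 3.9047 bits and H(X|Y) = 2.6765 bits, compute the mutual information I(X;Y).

I(X;Y) = H(X) - H(X|Y)
I(X;Y) = 3.9047 - 2.6765 = 1.2282 bits


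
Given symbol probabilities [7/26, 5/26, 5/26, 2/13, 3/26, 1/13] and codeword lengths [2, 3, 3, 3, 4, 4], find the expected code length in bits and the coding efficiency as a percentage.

Average length L = Σ p_i × l_i = 2.9231 bits
Entropy H = 2.4841 bits
Efficiency η = H/L × 100% = 84.98%


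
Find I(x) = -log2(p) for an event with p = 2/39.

Information content I(x) = -log₂(p(x))
I = -log₂(2/39) = -log₂(0.0513)
I = 4.2854 bits


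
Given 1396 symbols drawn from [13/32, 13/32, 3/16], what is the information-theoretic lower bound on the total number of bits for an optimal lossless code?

Entropy H = 1.5087 bits/symbol
Minimum bits = H × n = 1.5087 × 1396
= 2106.16 bits


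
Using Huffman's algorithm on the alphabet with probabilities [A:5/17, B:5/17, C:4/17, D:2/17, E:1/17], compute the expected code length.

Huffman tree construction:
Combine smallest probabilities repeatedly
Resulting codes:
  A: 10 (length 2)
  B: 11 (length 2)
  C: 01 (length 2)
  D: 001 (length 3)
  E: 000 (length 3)
Average length = Σ p(s) × length(s) = 2.1765 bits


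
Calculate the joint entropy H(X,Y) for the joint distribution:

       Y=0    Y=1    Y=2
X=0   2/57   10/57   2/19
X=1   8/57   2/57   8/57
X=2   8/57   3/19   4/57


H(X,Y) = -Σ p(x,y) log₂ p(x,y)
  p(0,0)=2/57: -0.0351 × log₂(0.0351) = 0.1696
  p(0,1)=10/57: -0.1754 × log₂(0.1754) = 0.4405
  p(0,2)=2/19: -0.1053 × log₂(0.1053) = 0.3419
  p(1,0)=8/57: -0.1404 × log₂(0.1404) = 0.3976
  p(1,1)=2/57: -0.0351 × log₂(0.0351) = 0.1696
  p(1,2)=8/57: -0.1404 × log₂(0.1404) = 0.3976
  p(2,0)=8/57: -0.1404 × log₂(0.1404) = 0.3976
  p(2,1)=3/19: -0.1579 × log₂(0.1579) = 0.4205
  p(2,2)=4/57: -0.0702 × log₂(0.0702) = 0.2690
H(X,Y) = 3.0038 bits


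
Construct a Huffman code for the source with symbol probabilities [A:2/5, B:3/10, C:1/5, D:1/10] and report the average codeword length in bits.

Huffman tree construction:
Combine smallest probabilities repeatedly
Resulting codes:
  A: 0 (length 1)
  B: 10 (length 2)
  C: 111 (length 3)
  D: 110 (length 3)
Average length = Σ p(s) × length(s) = 1.9000 bits


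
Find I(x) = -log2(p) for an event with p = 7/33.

Information content I(x) = -log₂(p(x))
I = -log₂(7/33) = -log₂(0.2121)
I = 2.2370 bits


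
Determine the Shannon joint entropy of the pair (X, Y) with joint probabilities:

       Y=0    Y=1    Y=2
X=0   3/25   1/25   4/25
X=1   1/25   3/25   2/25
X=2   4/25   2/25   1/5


H(X,Y) = -Σ p(x,y) log₂ p(x,y)
  p(0,0)=3/25: -0.1200 × log₂(0.1200) = 0.3671
  p(0,1)=1/25: -0.0400 × log₂(0.0400) = 0.1858
  p(0,2)=4/25: -0.1600 × log₂(0.1600) = 0.4230
  p(1,0)=1/25: -0.0400 × log₂(0.0400) = 0.1858
  p(1,1)=3/25: -0.1200 × log₂(0.1200) = 0.3671
  p(1,2)=2/25: -0.0800 × log₂(0.0800) = 0.2915
  p(2,0)=4/25: -0.1600 × log₂(0.1600) = 0.4230
  p(2,1)=2/25: -0.0800 × log₂(0.0800) = 0.2915
  p(2,2)=1/5: -0.2000 × log₂(0.2000) = 0.4644
H(X,Y) = 2.9991 bits


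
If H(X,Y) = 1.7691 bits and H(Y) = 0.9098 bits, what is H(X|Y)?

Chain rule: H(X,Y) = H(X|Y) + H(Y)
H(X|Y) = H(X,Y) - H(Y) = 1.7691 - 0.9098 = 0.8593 bits


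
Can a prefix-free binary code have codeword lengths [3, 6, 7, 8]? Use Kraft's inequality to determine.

Kraft inequality: Σ 2^(-l_i) ≤ 1 for prefix-free code
Calculating: 2^(-3) + 2^(-6) + 2^(-7) + 2^(-8)
= 0.125 + 0.015625 + 0.0078125 + 0.00390625
= 0.1523
Since 0.1523 ≤ 1, prefix-free code exists


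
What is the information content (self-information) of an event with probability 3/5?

Information content I(x) = -log₂(p(x))
I = -log₂(3/5) = -log₂(0.6000)
I = 0.7370 bits


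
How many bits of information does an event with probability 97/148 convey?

Information content I(x) = -log₂(p(x))
I = -log₂(97/148) = -log₂(0.6554)
I = 0.6095 bits


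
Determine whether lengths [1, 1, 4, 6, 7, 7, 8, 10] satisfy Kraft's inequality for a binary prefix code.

Kraft inequality: Σ 2^(-l_i) ≤ 1 for prefix-free code
Calculating: 2^(-1) + 2^(-1) + 2^(-4) + 2^(-6) + 2^(-7) + 2^(-7) + 2^(-8) + 2^(-10)
= 0.5 + 0.5 + 0.0625 + 0.015625 + 0.0078125 + 0.0078125 + 0.00390625 + 0.0009765625
= 1.0986
Since 1.0986 > 1, prefix-free code does not exist


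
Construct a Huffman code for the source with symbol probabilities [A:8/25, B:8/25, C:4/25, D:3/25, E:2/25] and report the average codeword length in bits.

Huffman tree construction:
Combine smallest probabilities repeatedly
Resulting codes:
  A: 10 (length 2)
  B: 11 (length 2)
  C: 00 (length 2)
  D: 011 (length 3)
  E: 010 (length 3)
Average length = Σ p(s) × length(s) = 2.2000 bits


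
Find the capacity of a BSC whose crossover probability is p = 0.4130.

For BSC with error probability p:
C = 1 - H(p) where H(p) is binary entropy
H(0.4130) = -0.4130 × log₂(0.4130) - 0.5870 × log₂(0.5870)
H(p) = 0.9780
C = 1 - 0.9780 = 0.0220 bits/use


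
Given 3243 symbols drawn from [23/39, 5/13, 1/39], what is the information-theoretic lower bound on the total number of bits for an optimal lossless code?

Entropy H = 1.1150 bits/symbol
Minimum bits = H × n = 1.1150 × 3243
= 3615.98 bits


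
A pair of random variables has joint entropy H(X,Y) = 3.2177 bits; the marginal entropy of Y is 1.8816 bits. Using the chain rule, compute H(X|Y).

Chain rule: H(X,Y) = H(X|Y) + H(Y)
H(X|Y) = H(X,Y) - H(Y) = 3.2177 - 1.8816 = 1.3361 bits


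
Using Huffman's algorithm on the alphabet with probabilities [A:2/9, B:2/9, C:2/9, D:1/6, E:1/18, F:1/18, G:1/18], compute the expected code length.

Huffman tree construction:
Combine smallest probabilities repeatedly
Resulting codes:
  A: 00 (length 2)
  B: 01 (length 2)
  C: 10 (length 2)
  D: 110 (length 3)
  E: 11110 (length 5)
  F: 11111 (length 5)
  G: 1110 (length 4)
Average length = Σ p(s) × length(s) = 2.6111 bits
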